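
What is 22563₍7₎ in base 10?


Positional values (base 7):
  3 × 7^0 = 3 × 1 = 3
  6 × 7^1 = 6 × 7 = 42
  5 × 7^2 = 5 × 49 = 245
  2 × 7^3 = 2 × 343 = 686
  2 × 7^4 = 2 × 2401 = 4802
Sum = 3 + 42 + 245 + 686 + 4802
= 5778


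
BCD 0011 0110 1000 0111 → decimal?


Each 4-bit group → digit:
  0011 → 3
  0110 → 6
  1000 → 8
  0111 → 7
= 3687


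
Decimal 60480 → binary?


Divide by 2 repeatedly:
60480 ÷ 2 = 30240 remainder 0
30240 ÷ 2 = 15120 remainder 0
15120 ÷ 2 = 7560 remainder 0
7560 ÷ 2 = 3780 remainder 0
3780 ÷ 2 = 1890 remainder 0
1890 ÷ 2 = 945 remainder 0
945 ÷ 2 = 472 remainder 1
472 ÷ 2 = 236 remainder 0
236 ÷ 2 = 118 remainder 0
118 ÷ 2 = 59 remainder 0
59 ÷ 2 = 29 remainder 1
29 ÷ 2 = 14 remainder 1
14 ÷ 2 = 7 remainder 0
7 ÷ 2 = 3 remainder 1
3 ÷ 2 = 1 remainder 1
1 ÷ 2 = 0 remainder 1
Reading remainders bottom-up:
= 1110110001000000


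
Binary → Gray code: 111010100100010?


Binary: 111010100100010
Gray code: G = B XOR (B >> 1)
B >> 1 = 011101010010001
111010100100010 XOR 011101010010001:
  1 XOR 0 = 1
  1 XOR 1 = 0
  1 XOR 1 = 0
  0 XOR 1 = 1
  1 XOR 0 = 1
  0 XOR 1 = 1
  1 XOR 0 = 1
  0 XOR 1 = 1
  0 XOR 0 = 0
  1 XOR 0 = 1
  0 XOR 1 = 1
  0 XOR 0 = 0
  0 XOR 0 = 0
  1 XOR 0 = 1
  0 XOR 1 = 1
= 100111110110011


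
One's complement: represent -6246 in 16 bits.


Original: 0001100001100110
Invert all bits:
  bit 0: 0 → 1
  bit 1: 0 → 1
  bit 2: 0 → 1
  bit 3: 1 → 0
  bit 4: 1 → 0
  bit 5: 0 → 1
  bit 6: 0 → 1
  bit 7: 0 → 1
  bit 8: 0 → 1
  bit 9: 1 → 0
  bit 10: 1 → 0
  bit 11: 0 → 1
  bit 12: 0 → 1
  bit 13: 1 → 0
  bit 14: 1 → 0
  bit 15: 0 → 1
= 1110011110011001


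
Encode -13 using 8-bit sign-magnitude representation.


Sign bit: 1 (negative)
Magnitude: 13 = 0001101
= 10001101


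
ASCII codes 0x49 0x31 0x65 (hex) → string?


Codes (hex): 0x49 0x31 0x65
Per-code ASCII lookup:
  0x49 = 73  (range 65-90: uppercase, 73 - 65 = 8) → 'I'
  0x31 = 49  (range 48-57: digits, 49 - 48 = 1) → '1'
  0x65 = 101  (range 97-122: lowercase, 101 - 97 = 4) → 'e'
= 'I1e'


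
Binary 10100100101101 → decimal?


Positional values:
Bit 0: 1 × 2^0 = 1
Bit 2: 1 × 2^2 = 4
Bit 3: 1 × 2^3 = 8
Bit 5: 1 × 2^5 = 32
Bit 8: 1 × 2^8 = 256
Bit 11: 1 × 2^11 = 2048
Bit 13: 1 × 2^13 = 8192
Sum = 1 + 4 + 8 + 32 + 256 + 2048 + 8192
= 10541


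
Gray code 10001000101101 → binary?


Gray code: 10001000101101
MSB stays the same: 1
Each subsequent bit = prev_binary XOR current_gray:
  B[1] = 1 XOR 0 = 1
  B[2] = 1 XOR 0 = 1
  B[3] = 1 XOR 0 = 1
  B[4] = 1 XOR 1 = 0
  B[5] = 0 XOR 0 = 0
  B[6] = 0 XOR 0 = 0
  B[7] = 0 XOR 0 = 0
  B[8] = 0 XOR 1 = 1
  B[9] = 1 XOR 0 = 1
  B[10] = 1 XOR 1 = 0
  B[11] = 0 XOR 1 = 1
  B[12] = 1 XOR 0 = 1
  B[13] = 1 XOR 1 = 0
= 11110000110110 (15414 decimal)


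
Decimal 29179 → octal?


Divide by 8 repeatedly:
29179 ÷ 8 = 3647 remainder 3
3647 ÷ 8 = 455 remainder 7
455 ÷ 8 = 56 remainder 7
56 ÷ 8 = 7 remainder 0
7 ÷ 8 = 0 remainder 7
Reading remainders bottom-up:
= 0o70773


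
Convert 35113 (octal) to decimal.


Positional values:
Position 0: 3 × 8^0 = 3
Position 1: 1 × 8^1 = 8
Position 2: 1 × 8^2 = 64
Position 3: 5 × 8^3 = 2560
Position 4: 3 × 8^4 = 12288
Sum = 3 + 8 + 64 + 2560 + 12288
= 14923


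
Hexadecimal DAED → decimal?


Positional values:
Position 0: D × 16^0 = 13 × 1 = 13
Position 1: E × 16^1 = 14 × 16 = 224
Position 2: A × 16^2 = 10 × 256 = 2560
Position 3: D × 16^3 = 13 × 4096 = 53248
Sum = 13 + 224 + 2560 + 53248
= 56045


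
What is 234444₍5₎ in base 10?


Positional values (base 5):
  4 × 5^0 = 4 × 1 = 4
  4 × 5^1 = 4 × 5 = 20
  4 × 5^2 = 4 × 25 = 100
  4 × 5^3 = 4 × 125 = 500
  3 × 5^4 = 3 × 625 = 1875
  2 × 5^5 = 2 × 3125 = 6250
Sum = 4 + 20 + 100 + 500 + 1875 + 6250
= 8749


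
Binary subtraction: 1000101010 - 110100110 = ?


Align and subtract column by column (LSB to MSB, borrowing when needed):
  1000101010
- 0110100110
  ----------
  col 0: (0 - 0 borrow-in) - 0 → 0 - 0 = 0, borrow out 0
  col 1: (1 - 0 borrow-in) - 1 → 1 - 1 = 0, borrow out 0
  col 2: (0 - 0 borrow-in) - 1 → borrow from next column: (0+2) - 1 = 1, borrow out 1
  col 3: (1 - 1 borrow-in) - 0 → 0 - 0 = 0, borrow out 0
  col 4: (0 - 0 borrow-in) - 0 → 0 - 0 = 0, borrow out 0
  col 5: (1 - 0 borrow-in) - 1 → 1 - 1 = 0, borrow out 0
  col 6: (0 - 0 borrow-in) - 0 → 0 - 0 = 0, borrow out 0
  col 7: (0 - 0 borrow-in) - 1 → borrow from next column: (0+2) - 1 = 1, borrow out 1
  col 8: (0 - 1 borrow-in) - 1 → borrow from next column: (-1+2) - 1 = 0, borrow out 1
  col 9: (1 - 1 borrow-in) - 0 → 0 - 0 = 0, borrow out 0
Reading bits MSB→LSB: 0010000100
Strip leading zeros: 10000100
= 10000100


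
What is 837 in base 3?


Divide by 3 repeatedly:
837 ÷ 3 = 279 remainder 0
279 ÷ 3 = 93 remainder 0
93 ÷ 3 = 31 remainder 0
31 ÷ 3 = 10 remainder 1
10 ÷ 3 = 3 remainder 1
3 ÷ 3 = 1 remainder 0
1 ÷ 3 = 0 remainder 1
Reading remainders bottom-up:
= 1011000


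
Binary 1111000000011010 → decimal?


Positional values:
Bit 1: 1 × 2^1 = 2
Bit 3: 1 × 2^3 = 8
Bit 4: 1 × 2^4 = 16
Bit 12: 1 × 2^12 = 4096
Bit 13: 1 × 2^13 = 8192
Bit 14: 1 × 2^14 = 16384
Bit 15: 1 × 2^15 = 32768
Sum = 2 + 8 + 16 + 4096 + 8192 + 16384 + 32768
= 61466


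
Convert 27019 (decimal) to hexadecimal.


Divide by 16 repeatedly:
27019 ÷ 16 = 1688 remainder 11 (B)
1688 ÷ 16 = 105 remainder 8 (8)
105 ÷ 16 = 6 remainder 9 (9)
6 ÷ 16 = 0 remainder 6 (6)
Reading remainders bottom-up:
= 0x698B


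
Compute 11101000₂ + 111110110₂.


Align and add column by column (LSB to MSB, carry propagating):
  0011101000
+ 0111110110
  ----------
  col 0: 0 + 0 + 0 (carry in) = 0 → bit 0, carry out 0
  col 1: 0 + 1 + 0 (carry in) = 1 → bit 1, carry out 0
  col 2: 0 + 1 + 0 (carry in) = 1 → bit 1, carry out 0
  col 3: 1 + 0 + 0 (carry in) = 1 → bit 1, carry out 0
  col 4: 0 + 1 + 0 (carry in) = 1 → bit 1, carry out 0
  col 5: 1 + 1 + 0 (carry in) = 2 → bit 0, carry out 1
  col 6: 1 + 1 + 1 (carry in) = 3 → bit 1, carry out 1
  col 7: 1 + 1 + 1 (carry in) = 3 → bit 1, carry out 1
  col 8: 0 + 1 + 1 (carry in) = 2 → bit 0, carry out 1
  col 9: 0 + 0 + 1 (carry in) = 1 → bit 1, carry out 0
Reading bits MSB→LSB: 1011011110
Strip leading zeros: 1011011110
= 1011011110


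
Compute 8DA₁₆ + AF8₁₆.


Align and add column by column (LSB to MSB, each column mod 16 with carry):
  08DA
+ 0AF8
  ----
  col 0: A(10) + 8(8) + 0 (carry in) = 18 → 2(2), carry out 1
  col 1: D(13) + F(15) + 1 (carry in) = 29 → D(13), carry out 1
  col 2: 8(8) + A(10) + 1 (carry in) = 19 → 3(3), carry out 1
  col 3: 0(0) + 0(0) + 1 (carry in) = 1 → 1(1), carry out 0
Reading digits MSB→LSB: 13D2
Strip leading zeros: 13D2
= 0x13D2


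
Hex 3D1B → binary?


Each hex digit → 4 binary bits:
  3 = 0011
  D = 1101
  1 = 0001
  B = 1011
Concatenate: 0011 1101 0001 1011
= 0011110100011011


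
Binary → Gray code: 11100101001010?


Binary: 11100101001010
Gray code: G = B XOR (B >> 1)
B >> 1 = 01110010100101
11100101001010 XOR 01110010100101:
  1 XOR 0 = 1
  1 XOR 1 = 0
  1 XOR 1 = 0
  0 XOR 1 = 1
  0 XOR 0 = 0
  1 XOR 0 = 1
  0 XOR 1 = 1
  1 XOR 0 = 1
  0 XOR 1 = 1
  0 XOR 0 = 0
  1 XOR 0 = 1
  0 XOR 1 = 1
  1 XOR 0 = 1
  0 XOR 1 = 1
= 10010111101111


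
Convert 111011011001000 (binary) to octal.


Group into 3-bit groups: 111011011001000
  111 = 7
  011 = 3
  011 = 3
  001 = 1
  000 = 0
= 0o73310


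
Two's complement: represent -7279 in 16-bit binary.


Original: 0001110001101111
Step 1 - Invert all bits: 1110001110010000
Step 2 - Add 1: 1110001110010000 + 1
= 1110001110010001 (represents -7279)


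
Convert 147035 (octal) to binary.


Each octal digit → 3 binary bits:
  1 = 001
  4 = 100
  7 = 111
  0 = 000
  3 = 011
  5 = 101
Concatenate: 001 100 111 000 011 101
= 001100111000011101


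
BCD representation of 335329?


Each digit → 4-bit binary:
  3 → 0011
  3 → 0011
  5 → 0101
  3 → 0011
  2 → 0010
  9 → 1001
= 0011 0011 0101 0011 0010 1001


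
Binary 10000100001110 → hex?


Group into 4-bit nibbles: 0010000100001110
  0010 = 2
  0001 = 1
  0000 = 0
  1110 = E
= 0x210E


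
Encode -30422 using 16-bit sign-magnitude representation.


Sign bit: 1 (negative)
Magnitude: 30422 = 111011011010110
= 1111011011010110


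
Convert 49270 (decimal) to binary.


Divide by 2 repeatedly:
49270 ÷ 2 = 24635 remainder 0
24635 ÷ 2 = 12317 remainder 1
12317 ÷ 2 = 6158 remainder 1
6158 ÷ 2 = 3079 remainder 0
3079 ÷ 2 = 1539 remainder 1
1539 ÷ 2 = 769 remainder 1
769 ÷ 2 = 384 remainder 1
384 ÷ 2 = 192 remainder 0
192 ÷ 2 = 96 remainder 0
96 ÷ 2 = 48 remainder 0
48 ÷ 2 = 24 remainder 0
24 ÷ 2 = 12 remainder 0
12 ÷ 2 = 6 remainder 0
6 ÷ 2 = 3 remainder 0
3 ÷ 2 = 1 remainder 1
1 ÷ 2 = 0 remainder 1
Reading remainders bottom-up:
= 1100000001110110


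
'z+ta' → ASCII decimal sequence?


String: 'z+ta'  (4 characters)
Per-character ASCII lookup:
  'z': lowercase starts at 97: 'z' = 97 + 25 = 122
  '+': special character: '+' = 43
  't': lowercase starts at 97: 't' = 97 + 19 = 116
  'a': lowercase starts at 97: 'a' = 97 + 0 = 97
= 122 43 116 97


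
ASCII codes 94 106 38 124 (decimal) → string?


Codes (decimal): 94 106 38 124
Per-code ASCII lookup:
  94  (special character) → '^'
  106  (range 97-122: lowercase, 106 - 97 = 9) → 'j'
  38  (special character) → '&'
  124  (special character) → '|'
= '^j&|'


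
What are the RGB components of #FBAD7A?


Hex: #FBAD7A
R = FB₁₆ = 251
G = AD₁₆ = 173
B = 7A₁₆ = 122
= RGB(251, 173, 122)


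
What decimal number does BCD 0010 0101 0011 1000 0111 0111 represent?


Each 4-bit group → digit:
  0010 → 2
  0101 → 5
  0011 → 3
  1000 → 8
  0111 → 7
  0111 → 7
= 253877


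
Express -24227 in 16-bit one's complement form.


Original: 0101111010100011
Invert all bits:
  bit 0: 0 → 1
  bit 1: 1 → 0
  bit 2: 0 → 1
  bit 3: 1 → 0
  bit 4: 1 → 0
  bit 5: 1 → 0
  bit 6: 1 → 0
  bit 7: 0 → 1
  bit 8: 1 → 0
  bit 9: 0 → 1
  bit 10: 1 → 0
  bit 11: 0 → 1
  bit 12: 0 → 1
  bit 13: 0 → 1
  bit 14: 1 → 0
  bit 15: 1 → 0
= 1010000101011100


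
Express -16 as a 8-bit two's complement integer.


Original: 00010000
Step 1 - Invert all bits: 11101111
Step 2 - Add 1: 11101111 + 1
= 11110000 (represents -16)


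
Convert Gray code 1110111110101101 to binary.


Gray code: 1110111110101101
MSB stays the same: 1
Each subsequent bit = prev_binary XOR current_gray:
  B[1] = 1 XOR 1 = 0
  B[2] = 0 XOR 1 = 1
  B[3] = 1 XOR 0 = 1
  B[4] = 1 XOR 1 = 0
  B[5] = 0 XOR 1 = 1
  B[6] = 1 XOR 1 = 0
  B[7] = 0 XOR 1 = 1
  B[8] = 1 XOR 1 = 0
  B[9] = 0 XOR 0 = 0
  B[10] = 0 XOR 1 = 1
  B[11] = 1 XOR 0 = 1
  B[12] = 1 XOR 1 = 0
  B[13] = 0 XOR 1 = 1
  B[14] = 1 XOR 0 = 1
  B[15] = 1 XOR 1 = 0
= 1011010100110110 (46390 decimal)


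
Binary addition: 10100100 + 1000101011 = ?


Align and add column by column (LSB to MSB, carry propagating):
  00010100100
+ 01000101011
  -----------
  col 0: 0 + 1 + 0 (carry in) = 1 → bit 1, carry out 0
  col 1: 0 + 1 + 0 (carry in) = 1 → bit 1, carry out 0
  col 2: 1 + 0 + 0 (carry in) = 1 → bit 1, carry out 0
  col 3: 0 + 1 + 0 (carry in) = 1 → bit 1, carry out 0
  col 4: 0 + 0 + 0 (carry in) = 0 → bit 0, carry out 0
  col 5: 1 + 1 + 0 (carry in) = 2 → bit 0, carry out 1
  col 6: 0 + 0 + 1 (carry in) = 1 → bit 1, carry out 0
  col 7: 1 + 0 + 0 (carry in) = 1 → bit 1, carry out 0
  col 8: 0 + 0 + 0 (carry in) = 0 → bit 0, carry out 0
  col 9: 0 + 1 + 0 (carry in) = 1 → bit 1, carry out 0
  col 10: 0 + 0 + 0 (carry in) = 0 → bit 0, carry out 0
Reading bits MSB→LSB: 01011001111
Strip leading zeros: 1011001111
= 1011001111


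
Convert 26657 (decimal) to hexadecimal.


Divide by 16 repeatedly:
26657 ÷ 16 = 1666 remainder 1 (1)
1666 ÷ 16 = 104 remainder 2 (2)
104 ÷ 16 = 6 remainder 8 (8)
6 ÷ 16 = 0 remainder 6 (6)
Reading remainders bottom-up:
= 0x6821


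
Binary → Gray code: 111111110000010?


Binary: 111111110000010
Gray code: G = B XOR (B >> 1)
B >> 1 = 011111111000001
111111110000010 XOR 011111111000001:
  1 XOR 0 = 1
  1 XOR 1 = 0
  1 XOR 1 = 0
  1 XOR 1 = 0
  1 XOR 1 = 0
  1 XOR 1 = 0
  1 XOR 1 = 0
  1 XOR 1 = 0
  0 XOR 1 = 1
  0 XOR 0 = 0
  0 XOR 0 = 0
  0 XOR 0 = 0
  0 XOR 0 = 0
  1 XOR 0 = 1
  0 XOR 1 = 1
= 100000001000011


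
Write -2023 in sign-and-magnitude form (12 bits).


Sign bit: 1 (negative)
Magnitude: 2023 = 11111100111
= 111111100111


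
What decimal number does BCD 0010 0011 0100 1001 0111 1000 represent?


Each 4-bit group → digit:
  0010 → 2
  0011 → 3
  0100 → 4
  1001 → 9
  0111 → 7
  1000 → 8
= 234978


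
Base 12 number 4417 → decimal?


Positional values (base 12):
  7 × 12^0 = 7 × 1 = 7
  1 × 12^1 = 1 × 12 = 12
  4 × 12^2 = 4 × 144 = 576
  4 × 12^3 = 4 × 1728 = 6912
Sum = 7 + 12 + 576 + 6912
= 7507


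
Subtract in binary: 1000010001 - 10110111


Align and subtract column by column (LSB to MSB, borrowing when needed):
  1000010001
- 0010110111
  ----------
  col 0: (1 - 0 borrow-in) - 1 → 1 - 1 = 0, borrow out 0
  col 1: (0 - 0 borrow-in) - 1 → borrow from next column: (0+2) - 1 = 1, borrow out 1
  col 2: (0 - 1 borrow-in) - 1 → borrow from next column: (-1+2) - 1 = 0, borrow out 1
  col 3: (0 - 1 borrow-in) - 0 → borrow from next column: (-1+2) - 0 = 1, borrow out 1
  col 4: (1 - 1 borrow-in) - 1 → borrow from next column: (0+2) - 1 = 1, borrow out 1
  col 5: (0 - 1 borrow-in) - 1 → borrow from next column: (-1+2) - 1 = 0, borrow out 1
  col 6: (0 - 1 borrow-in) - 0 → borrow from next column: (-1+2) - 0 = 1, borrow out 1
  col 7: (0 - 1 borrow-in) - 1 → borrow from next column: (-1+2) - 1 = 0, borrow out 1
  col 8: (0 - 1 borrow-in) - 0 → borrow from next column: (-1+2) - 0 = 1, borrow out 1
  col 9: (1 - 1 borrow-in) - 0 → 0 - 0 = 0, borrow out 0
Reading bits MSB→LSB: 0101011010
Strip leading zeros: 101011010
= 101011010


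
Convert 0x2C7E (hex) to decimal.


Positional values:
Position 0: E × 16^0 = 14 × 1 = 14
Position 1: 7 × 16^1 = 7 × 16 = 112
Position 2: C × 16^2 = 12 × 256 = 3072
Position 3: 2 × 16^3 = 2 × 4096 = 8192
Sum = 14 + 112 + 3072 + 8192
= 11390


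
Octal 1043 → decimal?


Positional values:
Position 0: 3 × 8^0 = 3
Position 1: 4 × 8^1 = 32
Position 2: 0 × 8^2 = 0
Position 3: 1 × 8^3 = 512
Sum = 3 + 32 + 0 + 512
= 547


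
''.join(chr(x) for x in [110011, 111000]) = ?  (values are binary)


Codes (binary): 110011 111000
Per-code ASCII lookup:
  110011 = 51  (range 48-57: digits, 51 - 48 = 3) → '3'
  111000 = 56  (range 48-57: digits, 56 - 48 = 8) → '8'
= '38'


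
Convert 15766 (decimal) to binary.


Divide by 2 repeatedly:
15766 ÷ 2 = 7883 remainder 0
7883 ÷ 2 = 3941 remainder 1
3941 ÷ 2 = 1970 remainder 1
1970 ÷ 2 = 985 remainder 0
985 ÷ 2 = 492 remainder 1
492 ÷ 2 = 246 remainder 0
246 ÷ 2 = 123 remainder 0
123 ÷ 2 = 61 remainder 1
61 ÷ 2 = 30 remainder 1
30 ÷ 2 = 15 remainder 0
15 ÷ 2 = 7 remainder 1
7 ÷ 2 = 3 remainder 1
3 ÷ 2 = 1 remainder 1
1 ÷ 2 = 0 remainder 1
Reading remainders bottom-up:
= 11110110010110


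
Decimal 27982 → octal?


Divide by 8 repeatedly:
27982 ÷ 8 = 3497 remainder 6
3497 ÷ 8 = 437 remainder 1
437 ÷ 8 = 54 remainder 5
54 ÷ 8 = 6 remainder 6
6 ÷ 8 = 0 remainder 6
Reading remainders bottom-up:
= 0o66516


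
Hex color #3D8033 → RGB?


Hex: #3D8033
R = 3D₁₆ = 61
G = 80₁₆ = 128
B = 33₁₆ = 51
= RGB(61, 128, 51)


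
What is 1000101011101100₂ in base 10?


Positional values:
Bit 2: 1 × 2^2 = 4
Bit 3: 1 × 2^3 = 8
Bit 5: 1 × 2^5 = 32
Bit 6: 1 × 2^6 = 64
Bit 7: 1 × 2^7 = 128
Bit 9: 1 × 2^9 = 512
Bit 11: 1 × 2^11 = 2048
Bit 15: 1 × 2^15 = 32768
Sum = 4 + 8 + 32 + 64 + 128 + 512 + 2048 + 32768
= 35564


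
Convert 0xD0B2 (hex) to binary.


Each hex digit → 4 binary bits:
  D = 1101
  0 = 0000
  B = 1011
  2 = 0010
Concatenate: 1101 0000 1011 0010
= 1101000010110010


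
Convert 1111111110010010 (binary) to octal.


Group into 3-bit groups: 001111111110010010
  001 = 1
  111 = 7
  111 = 7
  110 = 6
  010 = 2
  010 = 2
= 0o177622


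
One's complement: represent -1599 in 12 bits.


Original: 011000111111
Invert all bits:
  bit 0: 0 → 1
  bit 1: 1 → 0
  bit 2: 1 → 0
  bit 3: 0 → 1
  bit 4: 0 → 1
  bit 5: 0 → 1
  bit 6: 1 → 0
  bit 7: 1 → 0
  bit 8: 1 → 0
  bit 9: 1 → 0
  bit 10: 1 → 0
  bit 11: 1 → 0
= 100111000000


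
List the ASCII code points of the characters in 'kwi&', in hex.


String: 'kwi&'  (4 characters)
Per-character ASCII lookup:
  'k': lowercase starts at 97: 'k' = 97 + 10 = 107 → 0x6B
  'w': lowercase starts at 97: 'w' = 97 + 22 = 119 → 0x77
  'i': lowercase starts at 97: 'i' = 97 + 8 = 105 → 0x69
  '&': special character: '&' = 38 → 0x26
= 0x6B 0x77 0x69 0x26


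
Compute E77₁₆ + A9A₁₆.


Align and add column by column (LSB to MSB, each column mod 16 with carry):
  0E77
+ 0A9A
  ----
  col 0: 7(7) + A(10) + 0 (carry in) = 17 → 1(1), carry out 1
  col 1: 7(7) + 9(9) + 1 (carry in) = 17 → 1(1), carry out 1
  col 2: E(14) + A(10) + 1 (carry in) = 25 → 9(9), carry out 1
  col 3: 0(0) + 0(0) + 1 (carry in) = 1 → 1(1), carry out 0
Reading digits MSB→LSB: 1911
Strip leading zeros: 1911
= 0x1911


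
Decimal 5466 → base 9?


Divide by 9 repeatedly:
5466 ÷ 9 = 607 remainder 3
607 ÷ 9 = 67 remainder 4
67 ÷ 9 = 7 remainder 4
7 ÷ 9 = 0 remainder 7
Reading remainders bottom-up:
= 7443


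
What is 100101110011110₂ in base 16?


Group into 4-bit nibbles: 0100101110011110
  0100 = 4
  1011 = B
  1001 = 9
  1110 = E
= 0x4B9E


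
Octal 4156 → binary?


Each octal digit → 3 binary bits:
  4 = 100
  1 = 001
  5 = 101
  6 = 110
Concatenate: 100 001 101 110
= 100001101110


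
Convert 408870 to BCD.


Each digit → 4-bit binary:
  4 → 0100
  0 → 0000
  8 → 1000
  8 → 1000
  7 → 0111
  0 → 0000
= 0100 0000 1000 1000 0111 0000


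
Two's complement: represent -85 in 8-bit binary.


Original: 01010101
Step 1 - Invert all bits: 10101010
Step 2 - Add 1: 10101010 + 1
= 10101011 (represents -85)


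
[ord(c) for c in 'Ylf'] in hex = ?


String: 'Ylf'  (3 characters)
Per-character ASCII lookup:
  'Y': uppercase starts at 65: 'Y' = 65 + 24 = 89 → 0x59
  'l': lowercase starts at 97: 'l' = 97 + 11 = 108 → 0x6C
  'f': lowercase starts at 97: 'f' = 97 + 5 = 102 → 0x66
= 0x59 0x6C 0x66


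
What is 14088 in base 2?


Divide by 2 repeatedly:
14088 ÷ 2 = 7044 remainder 0
7044 ÷ 2 = 3522 remainder 0
3522 ÷ 2 = 1761 remainder 0
1761 ÷ 2 = 880 remainder 1
880 ÷ 2 = 440 remainder 0
440 ÷ 2 = 220 remainder 0
220 ÷ 2 = 110 remainder 0
110 ÷ 2 = 55 remainder 0
55 ÷ 2 = 27 remainder 1
27 ÷ 2 = 13 remainder 1
13 ÷ 2 = 6 remainder 1
6 ÷ 2 = 3 remainder 0
3 ÷ 2 = 1 remainder 1
1 ÷ 2 = 0 remainder 1
Reading remainders bottom-up:
= 11011100001000


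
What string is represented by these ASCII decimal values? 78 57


Codes (decimal): 78 57
Per-code ASCII lookup:
  78  (range 65-90: uppercase, 78 - 65 = 13) → 'N'
  57  (range 48-57: digits, 57 - 48 = 9) → '9'
= 'N9'


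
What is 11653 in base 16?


Divide by 16 repeatedly:
11653 ÷ 16 = 728 remainder 5 (5)
728 ÷ 16 = 45 remainder 8 (8)
45 ÷ 16 = 2 remainder 13 (D)
2 ÷ 16 = 0 remainder 2 (2)
Reading remainders bottom-up:
= 0x2D85


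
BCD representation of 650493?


Each digit → 4-bit binary:
  6 → 0110
  5 → 0101
  0 → 0000
  4 → 0100
  9 → 1001
  3 → 0011
= 0110 0101 0000 0100 1001 0011


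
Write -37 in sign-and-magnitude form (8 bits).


Sign bit: 1 (negative)
Magnitude: 37 = 0100101
= 10100101


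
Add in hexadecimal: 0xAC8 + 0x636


Align and add column by column (LSB to MSB, each column mod 16 with carry):
  0AC8
+ 0636
  ----
  col 0: 8(8) + 6(6) + 0 (carry in) = 14 → E(14), carry out 0
  col 1: C(12) + 3(3) + 0 (carry in) = 15 → F(15), carry out 0
  col 2: A(10) + 6(6) + 0 (carry in) = 16 → 0(0), carry out 1
  col 3: 0(0) + 0(0) + 1 (carry in) = 1 → 1(1), carry out 0
Reading digits MSB→LSB: 10FE
Strip leading zeros: 10FE
= 0x10FE


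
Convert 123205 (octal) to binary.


Each octal digit → 3 binary bits:
  1 = 001
  2 = 010
  3 = 011
  2 = 010
  0 = 000
  5 = 101
Concatenate: 001 010 011 010 000 101
= 001010011010000101


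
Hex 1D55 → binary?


Each hex digit → 4 binary bits:
  1 = 0001
  D = 1101
  5 = 0101
  5 = 0101
Concatenate: 0001 1101 0101 0101
= 0001110101010101


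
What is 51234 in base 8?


Divide by 8 repeatedly:
51234 ÷ 8 = 6404 remainder 2
6404 ÷ 8 = 800 remainder 4
800 ÷ 8 = 100 remainder 0
100 ÷ 8 = 12 remainder 4
12 ÷ 8 = 1 remainder 4
1 ÷ 8 = 0 remainder 1
Reading remainders bottom-up:
= 0o144042


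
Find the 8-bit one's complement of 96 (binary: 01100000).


Original: 01100000
Invert all bits:
  bit 0: 0 → 1
  bit 1: 1 → 0
  bit 2: 1 → 0
  bit 3: 0 → 1
  bit 4: 0 → 1
  bit 5: 0 → 1
  bit 6: 0 → 1
  bit 7: 0 → 1
= 10011111


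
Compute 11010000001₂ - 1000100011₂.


Align and subtract column by column (LSB to MSB, borrowing when needed):
  11010000001
- 01000100011
  -----------
  col 0: (1 - 0 borrow-in) - 1 → 1 - 1 = 0, borrow out 0
  col 1: (0 - 0 borrow-in) - 1 → borrow from next column: (0+2) - 1 = 1, borrow out 1
  col 2: (0 - 1 borrow-in) - 0 → borrow from next column: (-1+2) - 0 = 1, borrow out 1
  col 3: (0 - 1 borrow-in) - 0 → borrow from next column: (-1+2) - 0 = 1, borrow out 1
  col 4: (0 - 1 borrow-in) - 0 → borrow from next column: (-1+2) - 0 = 1, borrow out 1
  col 5: (0 - 1 borrow-in) - 1 → borrow from next column: (-1+2) - 1 = 0, borrow out 1
  col 6: (0 - 1 borrow-in) - 0 → borrow from next column: (-1+2) - 0 = 1, borrow out 1
  col 7: (1 - 1 borrow-in) - 0 → 0 - 0 = 0, borrow out 0
  col 8: (0 - 0 borrow-in) - 0 → 0 - 0 = 0, borrow out 0
  col 9: (1 - 0 borrow-in) - 1 → 1 - 1 = 0, borrow out 0
  col 10: (1 - 0 borrow-in) - 0 → 1 - 0 = 1, borrow out 0
Reading bits MSB→LSB: 10001011110
Strip leading zeros: 10001011110
= 10001011110


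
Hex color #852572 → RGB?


Hex: #852572
R = 85₁₆ = 133
G = 25₁₆ = 37
B = 72₁₆ = 114
= RGB(133, 37, 114)


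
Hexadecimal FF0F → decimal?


Positional values:
Position 0: F × 16^0 = 15 × 1 = 15
Position 1: 0 × 16^1 = 0 × 16 = 0
Position 2: F × 16^2 = 15 × 256 = 3840
Position 3: F × 16^3 = 15 × 4096 = 61440
Sum = 15 + 0 + 3840 + 61440
= 65295


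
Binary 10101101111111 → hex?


Group into 4-bit nibbles: 0010101101111111
  0010 = 2
  1011 = B
  0111 = 7
  1111 = F
= 0x2B7F


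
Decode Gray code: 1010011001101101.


Gray code: 1010011001101101
MSB stays the same: 1
Each subsequent bit = prev_binary XOR current_gray:
  B[1] = 1 XOR 0 = 1
  B[2] = 1 XOR 1 = 0
  B[3] = 0 XOR 0 = 0
  B[4] = 0 XOR 0 = 0
  B[5] = 0 XOR 1 = 1
  B[6] = 1 XOR 1 = 0
  B[7] = 0 XOR 0 = 0
  B[8] = 0 XOR 0 = 0
  B[9] = 0 XOR 1 = 1
  B[10] = 1 XOR 1 = 0
  B[11] = 0 XOR 0 = 0
  B[12] = 0 XOR 1 = 1
  B[13] = 1 XOR 1 = 0
  B[14] = 0 XOR 0 = 0
  B[15] = 0 XOR 1 = 1
= 1100010001001001 (50249 decimal)


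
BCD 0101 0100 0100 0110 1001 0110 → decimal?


Each 4-bit group → digit:
  0101 → 5
  0100 → 4
  0100 → 4
  0110 → 6
  1001 → 9
  0110 → 6
= 544696


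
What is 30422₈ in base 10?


Positional values:
Position 0: 2 × 8^0 = 2
Position 1: 2 × 8^1 = 16
Position 2: 4 × 8^2 = 256
Position 3: 0 × 8^3 = 0
Position 4: 3 × 8^4 = 12288
Sum = 2 + 16 + 256 + 0 + 12288
= 12562


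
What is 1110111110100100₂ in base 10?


Positional values:
Bit 2: 1 × 2^2 = 4
Bit 5: 1 × 2^5 = 32
Bit 7: 1 × 2^7 = 128
Bit 8: 1 × 2^8 = 256
Bit 9: 1 × 2^9 = 512
Bit 10: 1 × 2^10 = 1024
Bit 11: 1 × 2^11 = 2048
Bit 13: 1 × 2^13 = 8192
Bit 14: 1 × 2^14 = 16384
Bit 15: 1 × 2^15 = 32768
Sum = 4 + 32 + 128 + 256 + 512 + 1024 + 2048 + 8192 + 16384 + 32768
= 61348


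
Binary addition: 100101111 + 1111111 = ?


Align and add column by column (LSB to MSB, carry propagating):
  0100101111
+ 0001111111
  ----------
  col 0: 1 + 1 + 0 (carry in) = 2 → bit 0, carry out 1
  col 1: 1 + 1 + 1 (carry in) = 3 → bit 1, carry out 1
  col 2: 1 + 1 + 1 (carry in) = 3 → bit 1, carry out 1
  col 3: 1 + 1 + 1 (carry in) = 3 → bit 1, carry out 1
  col 4: 0 + 1 + 1 (carry in) = 2 → bit 0, carry out 1
  col 5: 1 + 1 + 1 (carry in) = 3 → bit 1, carry out 1
  col 6: 0 + 1 + 1 (carry in) = 2 → bit 0, carry out 1
  col 7: 0 + 0 + 1 (carry in) = 1 → bit 1, carry out 0
  col 8: 1 + 0 + 0 (carry in) = 1 → bit 1, carry out 0
  col 9: 0 + 0 + 0 (carry in) = 0 → bit 0, carry out 0
Reading bits MSB→LSB: 0110101110
Strip leading zeros: 110101110
= 110101110


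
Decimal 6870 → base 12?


Divide by 12 repeatedly:
6870 ÷ 12 = 572 remainder 6
572 ÷ 12 = 47 remainder 8
47 ÷ 12 = 3 remainder 11
3 ÷ 12 = 0 remainder 3
Reading remainders bottom-up:
= 3B86


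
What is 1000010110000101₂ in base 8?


Group into 3-bit groups: 001000010110000101
  001 = 1
  000 = 0
  010 = 2
  110 = 6
  000 = 0
  101 = 5
= 0o102605


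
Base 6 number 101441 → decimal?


Positional values (base 6):
  1 × 6^0 = 1 × 1 = 1
  4 × 6^1 = 4 × 6 = 24
  4 × 6^2 = 4 × 36 = 144
  1 × 6^3 = 1 × 216 = 216
  0 × 6^4 = 0 × 1296 = 0
  1 × 6^5 = 1 × 7776 = 7776
Sum = 1 + 24 + 144 + 216 + 0 + 7776
= 8161


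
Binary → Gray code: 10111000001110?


Binary: 10111000001110
Gray code: G = B XOR (B >> 1)
B >> 1 = 01011100000111
10111000001110 XOR 01011100000111:
  1 XOR 0 = 1
  0 XOR 1 = 1
  1 XOR 0 = 1
  1 XOR 1 = 0
  1 XOR 1 = 0
  0 XOR 1 = 1
  0 XOR 0 = 0
  0 XOR 0 = 0
  0 XOR 0 = 0
  0 XOR 0 = 0
  1 XOR 0 = 1
  1 XOR 1 = 0
  1 XOR 1 = 0
  0 XOR 1 = 1
= 11100100001001


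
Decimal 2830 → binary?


Divide by 2 repeatedly:
2830 ÷ 2 = 1415 remainder 0
1415 ÷ 2 = 707 remainder 1
707 ÷ 2 = 353 remainder 1
353 ÷ 2 = 176 remainder 1
176 ÷ 2 = 88 remainder 0
88 ÷ 2 = 44 remainder 0
44 ÷ 2 = 22 remainder 0
22 ÷ 2 = 11 remainder 0
11 ÷ 2 = 5 remainder 1
5 ÷ 2 = 2 remainder 1
2 ÷ 2 = 1 remainder 0
1 ÷ 2 = 0 remainder 1
Reading remainders bottom-up:
= 101100001110


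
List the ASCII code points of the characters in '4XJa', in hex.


String: '4XJa'  (4 characters)
Per-character ASCII lookup:
  '4': digits start at 48: '4' = 48 + 4 = 52 → 0x34
  'X': uppercase starts at 65: 'X' = 65 + 23 = 88 → 0x58
  'J': uppercase starts at 65: 'J' = 65 + 9 = 74 → 0x4A
  'a': lowercase starts at 97: 'a' = 97 + 0 = 97 → 0x61
= 0x34 0x58 0x4A 0x61


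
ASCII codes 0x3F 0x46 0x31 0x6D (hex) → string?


Codes (hex): 0x3F 0x46 0x31 0x6D
Per-code ASCII lookup:
  0x3F = 63  (special character) → '?'
  0x46 = 70  (range 65-90: uppercase, 70 - 65 = 5) → 'F'
  0x31 = 49  (range 48-57: digits, 49 - 48 = 1) → '1'
  0x6D = 109  (range 97-122: lowercase, 109 - 97 = 12) → 'm'
= '?F1m'


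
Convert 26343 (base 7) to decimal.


Positional values (base 7):
  3 × 7^0 = 3 × 1 = 3
  4 × 7^1 = 4 × 7 = 28
  3 × 7^2 = 3 × 49 = 147
  6 × 7^3 = 6 × 343 = 2058
  2 × 7^4 = 2 × 2401 = 4802
Sum = 3 + 28 + 147 + 2058 + 4802
= 7038


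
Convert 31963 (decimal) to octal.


Divide by 8 repeatedly:
31963 ÷ 8 = 3995 remainder 3
3995 ÷ 8 = 499 remainder 3
499 ÷ 8 = 62 remainder 3
62 ÷ 8 = 7 remainder 6
7 ÷ 8 = 0 remainder 7
Reading remainders bottom-up:
= 0o76333


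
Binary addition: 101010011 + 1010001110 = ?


Align and add column by column (LSB to MSB, carry propagating):
  00101010011
+ 01010001110
  -----------
  col 0: 1 + 0 + 0 (carry in) = 1 → bit 1, carry out 0
  col 1: 1 + 1 + 0 (carry in) = 2 → bit 0, carry out 1
  col 2: 0 + 1 + 1 (carry in) = 2 → bit 0, carry out 1
  col 3: 0 + 1 + 1 (carry in) = 2 → bit 0, carry out 1
  col 4: 1 + 0 + 1 (carry in) = 2 → bit 0, carry out 1
  col 5: 0 + 0 + 1 (carry in) = 1 → bit 1, carry out 0
  col 6: 1 + 0 + 0 (carry in) = 1 → bit 1, carry out 0
  col 7: 0 + 1 + 0 (carry in) = 1 → bit 1, carry out 0
  col 8: 1 + 0 + 0 (carry in) = 1 → bit 1, carry out 0
  col 9: 0 + 1 + 0 (carry in) = 1 → bit 1, carry out 0
  col 10: 0 + 0 + 0 (carry in) = 0 → bit 0, carry out 0
Reading bits MSB→LSB: 01111100001
Strip leading zeros: 1111100001
= 1111100001


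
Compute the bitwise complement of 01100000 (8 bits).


Original: 01100000
Invert all bits:
  bit 0: 0 → 1
  bit 1: 1 → 0
  bit 2: 1 → 0
  bit 3: 0 → 1
  bit 4: 0 → 1
  bit 5: 0 → 1
  bit 6: 0 → 1
  bit 7: 0 → 1
= 10011111


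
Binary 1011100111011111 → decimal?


Positional values:
Bit 0: 1 × 2^0 = 1
Bit 1: 1 × 2^1 = 2
Bit 2: 1 × 2^2 = 4
Bit 3: 1 × 2^3 = 8
Bit 4: 1 × 2^4 = 16
Bit 6: 1 × 2^6 = 64
Bit 7: 1 × 2^7 = 128
Bit 8: 1 × 2^8 = 256
Bit 11: 1 × 2^11 = 2048
Bit 12: 1 × 2^12 = 4096
Bit 13: 1 × 2^13 = 8192
Bit 15: 1 × 2^15 = 32768
Sum = 1 + 2 + 4 + 8 + 16 + 64 + 128 + 256 + 2048 + 4096 + 8192 + 32768
= 47583


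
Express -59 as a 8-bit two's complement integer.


Original: 00111011
Step 1 - Invert all bits: 11000100
Step 2 - Add 1: 11000100 + 1
= 11000101 (represents -59)


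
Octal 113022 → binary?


Each octal digit → 3 binary bits:
  1 = 001
  1 = 001
  3 = 011
  0 = 000
  2 = 010
  2 = 010
Concatenate: 001 001 011 000 010 010
= 001001011000010010


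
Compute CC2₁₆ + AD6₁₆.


Align and add column by column (LSB to MSB, each column mod 16 with carry):
  0CC2
+ 0AD6
  ----
  col 0: 2(2) + 6(6) + 0 (carry in) = 8 → 8(8), carry out 0
  col 1: C(12) + D(13) + 0 (carry in) = 25 → 9(9), carry out 1
  col 2: C(12) + A(10) + 1 (carry in) = 23 → 7(7), carry out 1
  col 3: 0(0) + 0(0) + 1 (carry in) = 1 → 1(1), carry out 0
Reading digits MSB→LSB: 1798
Strip leading zeros: 1798
= 0x1798


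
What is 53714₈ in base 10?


Positional values:
Position 0: 4 × 8^0 = 4
Position 1: 1 × 8^1 = 8
Position 2: 7 × 8^2 = 448
Position 3: 3 × 8^3 = 1536
Position 4: 5 × 8^4 = 20480
Sum = 4 + 8 + 448 + 1536 + 20480
= 22476


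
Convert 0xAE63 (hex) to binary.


Each hex digit → 4 binary bits:
  A = 1010
  E = 1110
  6 = 0110
  3 = 0011
Concatenate: 1010 1110 0110 0011
= 1010111001100011


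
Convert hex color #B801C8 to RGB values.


Hex: #B801C8
R = B8₁₆ = 184
G = 01₁₆ = 1
B = C8₁₆ = 200
= RGB(184, 1, 200)


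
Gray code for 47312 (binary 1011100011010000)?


Binary: 1011100011010000
Gray code: G = B XOR (B >> 1)
B >> 1 = 0101110001101000
1011100011010000 XOR 0101110001101000:
  1 XOR 0 = 1
  0 XOR 1 = 1
  1 XOR 0 = 1
  1 XOR 1 = 0
  1 XOR 1 = 0
  0 XOR 1 = 1
  0 XOR 0 = 0
  0 XOR 0 = 0
  1 XOR 0 = 1
  1 XOR 1 = 0
  0 XOR 1 = 1
  1 XOR 0 = 1
  0 XOR 1 = 1
  0 XOR 0 = 0
  0 XOR 0 = 0
  0 XOR 0 = 0
= 1110010010111000


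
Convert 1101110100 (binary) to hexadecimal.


Group into 4-bit nibbles: 001101110100
  0011 = 3
  0111 = 7
  0100 = 4
= 0x374


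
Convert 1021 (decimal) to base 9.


Divide by 9 repeatedly:
1021 ÷ 9 = 113 remainder 4
113 ÷ 9 = 12 remainder 5
12 ÷ 9 = 1 remainder 3
1 ÷ 9 = 0 remainder 1
Reading remainders bottom-up:
= 1354


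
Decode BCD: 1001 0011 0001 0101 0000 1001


Each 4-bit group → digit:
  1001 → 9
  0011 → 3
  0001 → 1
  0101 → 5
  0000 → 0
  1001 → 9
= 931509


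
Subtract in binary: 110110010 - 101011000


Align and subtract column by column (LSB to MSB, borrowing when needed):
  110110010
- 101011000
  ---------
  col 0: (0 - 0 borrow-in) - 0 → 0 - 0 = 0, borrow out 0
  col 1: (1 - 0 borrow-in) - 0 → 1 - 0 = 1, borrow out 0
  col 2: (0 - 0 borrow-in) - 0 → 0 - 0 = 0, borrow out 0
  col 3: (0 - 0 borrow-in) - 1 → borrow from next column: (0+2) - 1 = 1, borrow out 1
  col 4: (1 - 1 borrow-in) - 1 → borrow from next column: (0+2) - 1 = 1, borrow out 1
  col 5: (1 - 1 borrow-in) - 0 → 0 - 0 = 0, borrow out 0
  col 6: (0 - 0 borrow-in) - 1 → borrow from next column: (0+2) - 1 = 1, borrow out 1
  col 7: (1 - 1 borrow-in) - 0 → 0 - 0 = 0, borrow out 0
  col 8: (1 - 0 borrow-in) - 1 → 1 - 1 = 0, borrow out 0
Reading bits MSB→LSB: 001011010
Strip leading zeros: 1011010
= 1011010


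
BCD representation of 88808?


Each digit → 4-bit binary:
  8 → 1000
  8 → 1000
  8 → 1000
  0 → 0000
  8 → 1000
= 1000 1000 1000 0000 1000


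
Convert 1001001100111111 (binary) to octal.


Group into 3-bit groups: 001001001100111111
  001 = 1
  001 = 1
  001 = 1
  100 = 4
  111 = 7
  111 = 7
= 0o111477


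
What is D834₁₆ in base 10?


Positional values:
Position 0: 4 × 16^0 = 4 × 1 = 4
Position 1: 3 × 16^1 = 3 × 16 = 48
Position 2: 8 × 16^2 = 8 × 256 = 2048
Position 3: D × 16^3 = 13 × 4096 = 53248
Sum = 4 + 48 + 2048 + 53248
= 55348


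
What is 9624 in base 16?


Divide by 16 repeatedly:
9624 ÷ 16 = 601 remainder 8 (8)
601 ÷ 16 = 37 remainder 9 (9)
37 ÷ 16 = 2 remainder 5 (5)
2 ÷ 16 = 0 remainder 2 (2)
Reading remainders bottom-up:
= 0x2598


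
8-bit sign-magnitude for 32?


Sign bit: 0 (positive)
Magnitude: 32 = 0100000
= 00100000


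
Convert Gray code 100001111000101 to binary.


Gray code: 100001111000101
MSB stays the same: 1
Each subsequent bit = prev_binary XOR current_gray:
  B[1] = 1 XOR 0 = 1
  B[2] = 1 XOR 0 = 1
  B[3] = 1 XOR 0 = 1
  B[4] = 1 XOR 0 = 1
  B[5] = 1 XOR 1 = 0
  B[6] = 0 XOR 1 = 1
  B[7] = 1 XOR 1 = 0
  B[8] = 0 XOR 1 = 1
  B[9] = 1 XOR 0 = 1
  B[10] = 1 XOR 0 = 1
  B[11] = 1 XOR 0 = 1
  B[12] = 1 XOR 1 = 0
  B[13] = 0 XOR 0 = 0
  B[14] = 0 XOR 1 = 1
= 111110101111001 (32121 decimal)


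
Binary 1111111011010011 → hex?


Group into 4-bit nibbles: 1111111011010011
  1111 = F
  1110 = E
  1101 = D
  0011 = 3
= 0xFED3


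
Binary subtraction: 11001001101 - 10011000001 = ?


Align and subtract column by column (LSB to MSB, borrowing when needed):
  11001001101
- 10011000001
  -----------
  col 0: (1 - 0 borrow-in) - 1 → 1 - 1 = 0, borrow out 0
  col 1: (0 - 0 borrow-in) - 0 → 0 - 0 = 0, borrow out 0
  col 2: (1 - 0 borrow-in) - 0 → 1 - 0 = 1, borrow out 0
  col 3: (1 - 0 borrow-in) - 0 → 1 - 0 = 1, borrow out 0
  col 4: (0 - 0 borrow-in) - 0 → 0 - 0 = 0, borrow out 0
  col 5: (0 - 0 borrow-in) - 0 → 0 - 0 = 0, borrow out 0
  col 6: (1 - 0 borrow-in) - 1 → 1 - 1 = 0, borrow out 0
  col 7: (0 - 0 borrow-in) - 1 → borrow from next column: (0+2) - 1 = 1, borrow out 1
  col 8: (0 - 1 borrow-in) - 0 → borrow from next column: (-1+2) - 0 = 1, borrow out 1
  col 9: (1 - 1 borrow-in) - 0 → 0 - 0 = 0, borrow out 0
  col 10: (1 - 0 borrow-in) - 1 → 1 - 1 = 0, borrow out 0
Reading bits MSB→LSB: 00110001100
Strip leading zeros: 110001100
= 110001100


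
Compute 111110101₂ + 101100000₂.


Align and add column by column (LSB to MSB, carry propagating):
  0111110101
+ 0101100000
  ----------
  col 0: 1 + 0 + 0 (carry in) = 1 → bit 1, carry out 0
  col 1: 0 + 0 + 0 (carry in) = 0 → bit 0, carry out 0
  col 2: 1 + 0 + 0 (carry in) = 1 → bit 1, carry out 0
  col 3: 0 + 0 + 0 (carry in) = 0 → bit 0, carry out 0
  col 4: 1 + 0 + 0 (carry in) = 1 → bit 1, carry out 0
  col 5: 1 + 1 + 0 (carry in) = 2 → bit 0, carry out 1
  col 6: 1 + 1 + 1 (carry in) = 3 → bit 1, carry out 1
  col 7: 1 + 0 + 1 (carry in) = 2 → bit 0, carry out 1
  col 8: 1 + 1 + 1 (carry in) = 3 → bit 1, carry out 1
  col 9: 0 + 0 + 1 (carry in) = 1 → bit 1, carry out 0
Reading bits MSB→LSB: 1101010101
Strip leading zeros: 1101010101
= 1101010101


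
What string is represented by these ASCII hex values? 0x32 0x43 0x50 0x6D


Codes (hex): 0x32 0x43 0x50 0x6D
Per-code ASCII lookup:
  0x32 = 50  (range 48-57: digits, 50 - 48 = 2) → '2'
  0x43 = 67  (range 65-90: uppercase, 67 - 65 = 2) → 'C'
  0x50 = 80  (range 65-90: uppercase, 80 - 65 = 15) → 'P'
  0x6D = 109  (range 97-122: lowercase, 109 - 97 = 12) → 'm'
= '2CPm'


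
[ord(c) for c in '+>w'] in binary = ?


String: '+>w'  (3 characters)
Per-character ASCII lookup:
  '+': special character: '+' = 43 → 101011
  '>': special character: '>' = 62 → 111110
  'w': lowercase starts at 97: 'w' = 97 + 22 = 119 → 1110111
= 101011 111110 1110111


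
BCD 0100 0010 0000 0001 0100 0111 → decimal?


Each 4-bit group → digit:
  0100 → 4
  0010 → 2
  0000 → 0
  0001 → 1
  0100 → 4
  0111 → 7
= 420147


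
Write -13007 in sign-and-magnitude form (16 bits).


Sign bit: 1 (negative)
Magnitude: 13007 = 011001011001111
= 1011001011001111


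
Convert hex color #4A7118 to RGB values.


Hex: #4A7118
R = 4A₁₆ = 74
G = 71₁₆ = 113
B = 18₁₆ = 24
= RGB(74, 113, 24)


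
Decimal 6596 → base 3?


Divide by 3 repeatedly:
6596 ÷ 3 = 2198 remainder 2
2198 ÷ 3 = 732 remainder 2
732 ÷ 3 = 244 remainder 0
244 ÷ 3 = 81 remainder 1
81 ÷ 3 = 27 remainder 0
27 ÷ 3 = 9 remainder 0
9 ÷ 3 = 3 remainder 0
3 ÷ 3 = 1 remainder 0
1 ÷ 3 = 0 remainder 1
Reading remainders bottom-up:
= 100001022


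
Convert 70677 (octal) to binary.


Each octal digit → 3 binary bits:
  7 = 111
  0 = 000
  6 = 110
  7 = 111
  7 = 111
Concatenate: 111 000 110 111 111
= 111000110111111


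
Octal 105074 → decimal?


Positional values:
Position 0: 4 × 8^0 = 4
Position 1: 7 × 8^1 = 56
Position 2: 0 × 8^2 = 0
Position 3: 5 × 8^3 = 2560
Position 4: 0 × 8^4 = 0
Position 5: 1 × 8^5 = 32768
Sum = 4 + 56 + 0 + 2560 + 0 + 32768
= 35388


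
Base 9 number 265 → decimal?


Positional values (base 9):
  5 × 9^0 = 5 × 1 = 5
  6 × 9^1 = 6 × 9 = 54
  2 × 9^2 = 2 × 81 = 162
Sum = 5 + 54 + 162
= 221


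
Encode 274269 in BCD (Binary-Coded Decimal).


Each digit → 4-bit binary:
  2 → 0010
  7 → 0111
  4 → 0100
  2 → 0010
  6 → 0110
  9 → 1001
= 0010 0111 0100 0010 0110 1001


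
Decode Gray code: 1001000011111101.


Gray code: 1001000011111101
MSB stays the same: 1
Each subsequent bit = prev_binary XOR current_gray:
  B[1] = 1 XOR 0 = 1
  B[2] = 1 XOR 0 = 1
  B[3] = 1 XOR 1 = 0
  B[4] = 0 XOR 0 = 0
  B[5] = 0 XOR 0 = 0
  B[6] = 0 XOR 0 = 0
  B[7] = 0 XOR 0 = 0
  B[8] = 0 XOR 1 = 1
  B[9] = 1 XOR 1 = 0
  B[10] = 0 XOR 1 = 1
  B[11] = 1 XOR 1 = 0
  B[12] = 0 XOR 1 = 1
  B[13] = 1 XOR 1 = 0
  B[14] = 0 XOR 0 = 0
  B[15] = 0 XOR 1 = 1
= 1110000010101001 (57513 decimal)


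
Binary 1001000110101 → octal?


Group into 3-bit groups: 001001000110101
  001 = 1
  001 = 1
  000 = 0
  110 = 6
  101 = 5
= 0o11065


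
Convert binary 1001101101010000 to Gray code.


Binary: 1001101101010000
Gray code: G = B XOR (B >> 1)
B >> 1 = 0100110110101000
1001101101010000 XOR 0100110110101000:
  1 XOR 0 = 1
  0 XOR 1 = 1
  0 XOR 0 = 0
  1 XOR 0 = 1
  1 XOR 1 = 0
  0 XOR 1 = 1
  1 XOR 0 = 1
  1 XOR 1 = 0
  0 XOR 1 = 1
  1 XOR 0 = 1
  0 XOR 1 = 1
  1 XOR 0 = 1
  0 XOR 1 = 1
  0 XOR 0 = 0
  0 XOR 0 = 0
  0 XOR 0 = 0
= 1101011011111000


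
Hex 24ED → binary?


Each hex digit → 4 binary bits:
  2 = 0010
  4 = 0100
  E = 1110
  D = 1101
Concatenate: 0010 0100 1110 1101
= 0010010011101101


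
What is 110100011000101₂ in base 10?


Positional values:
Bit 0: 1 × 2^0 = 1
Bit 2: 1 × 2^2 = 4
Bit 6: 1 × 2^6 = 64
Bit 7: 1 × 2^7 = 128
Bit 11: 1 × 2^11 = 2048
Bit 13: 1 × 2^13 = 8192
Bit 14: 1 × 2^14 = 16384
Sum = 1 + 4 + 64 + 128 + 2048 + 8192 + 16384
= 26821


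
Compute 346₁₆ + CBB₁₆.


Align and add column by column (LSB to MSB, each column mod 16 with carry):
  0346
+ 0CBB
  ----
  col 0: 6(6) + B(11) + 0 (carry in) = 17 → 1(1), carry out 1
  col 1: 4(4) + B(11) + 1 (carry in) = 16 → 0(0), carry out 1
  col 2: 3(3) + C(12) + 1 (carry in) = 16 → 0(0), carry out 1
  col 3: 0(0) + 0(0) + 1 (carry in) = 1 → 1(1), carry out 0
Reading digits MSB→LSB: 1001
Strip leading zeros: 1001
= 0x1001


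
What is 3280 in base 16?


Divide by 16 repeatedly:
3280 ÷ 16 = 205 remainder 0 (0)
205 ÷ 16 = 12 remainder 13 (D)
12 ÷ 16 = 0 remainder 12 (C)
Reading remainders bottom-up:
= 0xCD0
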